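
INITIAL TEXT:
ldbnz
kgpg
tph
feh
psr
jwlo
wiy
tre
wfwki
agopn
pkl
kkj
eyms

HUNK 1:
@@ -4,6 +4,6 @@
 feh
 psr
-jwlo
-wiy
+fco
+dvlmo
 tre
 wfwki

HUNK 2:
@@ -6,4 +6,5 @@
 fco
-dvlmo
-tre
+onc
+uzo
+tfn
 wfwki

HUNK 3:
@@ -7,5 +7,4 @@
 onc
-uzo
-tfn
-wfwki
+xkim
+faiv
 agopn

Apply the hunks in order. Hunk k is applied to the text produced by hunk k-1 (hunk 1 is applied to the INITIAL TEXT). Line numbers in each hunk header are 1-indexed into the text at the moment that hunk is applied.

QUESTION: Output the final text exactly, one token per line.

Hunk 1: at line 4 remove [jwlo,wiy] add [fco,dvlmo] -> 13 lines: ldbnz kgpg tph feh psr fco dvlmo tre wfwki agopn pkl kkj eyms
Hunk 2: at line 6 remove [dvlmo,tre] add [onc,uzo,tfn] -> 14 lines: ldbnz kgpg tph feh psr fco onc uzo tfn wfwki agopn pkl kkj eyms
Hunk 3: at line 7 remove [uzo,tfn,wfwki] add [xkim,faiv] -> 13 lines: ldbnz kgpg tph feh psr fco onc xkim faiv agopn pkl kkj eyms

Answer: ldbnz
kgpg
tph
feh
psr
fco
onc
xkim
faiv
agopn
pkl
kkj
eyms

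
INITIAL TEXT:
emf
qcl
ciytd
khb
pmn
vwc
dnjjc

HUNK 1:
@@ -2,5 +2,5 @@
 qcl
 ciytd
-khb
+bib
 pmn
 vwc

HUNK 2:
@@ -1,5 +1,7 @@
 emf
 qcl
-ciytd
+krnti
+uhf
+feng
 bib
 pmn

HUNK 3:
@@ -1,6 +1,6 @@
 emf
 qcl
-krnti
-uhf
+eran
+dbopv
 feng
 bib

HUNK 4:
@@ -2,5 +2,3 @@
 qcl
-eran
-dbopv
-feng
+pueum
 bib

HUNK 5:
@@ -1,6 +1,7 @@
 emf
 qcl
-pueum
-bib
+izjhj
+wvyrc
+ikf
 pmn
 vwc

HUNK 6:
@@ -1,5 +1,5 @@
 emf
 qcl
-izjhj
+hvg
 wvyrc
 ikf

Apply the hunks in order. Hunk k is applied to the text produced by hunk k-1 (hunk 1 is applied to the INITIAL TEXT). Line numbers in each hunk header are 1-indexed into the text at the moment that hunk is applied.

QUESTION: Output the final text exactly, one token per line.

Hunk 1: at line 2 remove [khb] add [bib] -> 7 lines: emf qcl ciytd bib pmn vwc dnjjc
Hunk 2: at line 1 remove [ciytd] add [krnti,uhf,feng] -> 9 lines: emf qcl krnti uhf feng bib pmn vwc dnjjc
Hunk 3: at line 1 remove [krnti,uhf] add [eran,dbopv] -> 9 lines: emf qcl eran dbopv feng bib pmn vwc dnjjc
Hunk 4: at line 2 remove [eran,dbopv,feng] add [pueum] -> 7 lines: emf qcl pueum bib pmn vwc dnjjc
Hunk 5: at line 1 remove [pueum,bib] add [izjhj,wvyrc,ikf] -> 8 lines: emf qcl izjhj wvyrc ikf pmn vwc dnjjc
Hunk 6: at line 1 remove [izjhj] add [hvg] -> 8 lines: emf qcl hvg wvyrc ikf pmn vwc dnjjc

Answer: emf
qcl
hvg
wvyrc
ikf
pmn
vwc
dnjjc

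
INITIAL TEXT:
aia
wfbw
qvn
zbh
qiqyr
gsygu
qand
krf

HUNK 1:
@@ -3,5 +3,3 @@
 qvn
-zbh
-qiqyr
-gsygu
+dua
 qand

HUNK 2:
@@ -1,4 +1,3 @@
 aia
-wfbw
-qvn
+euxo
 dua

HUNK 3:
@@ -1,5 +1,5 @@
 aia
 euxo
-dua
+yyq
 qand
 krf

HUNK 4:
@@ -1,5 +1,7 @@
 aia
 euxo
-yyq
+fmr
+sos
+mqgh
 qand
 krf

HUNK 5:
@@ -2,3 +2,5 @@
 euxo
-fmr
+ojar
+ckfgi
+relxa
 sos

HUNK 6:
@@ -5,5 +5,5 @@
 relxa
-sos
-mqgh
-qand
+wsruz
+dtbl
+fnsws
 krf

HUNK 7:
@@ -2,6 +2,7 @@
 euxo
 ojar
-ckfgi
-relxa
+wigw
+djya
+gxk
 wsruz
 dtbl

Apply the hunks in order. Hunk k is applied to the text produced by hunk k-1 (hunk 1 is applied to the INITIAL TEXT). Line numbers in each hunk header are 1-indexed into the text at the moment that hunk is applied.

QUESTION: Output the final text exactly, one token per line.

Hunk 1: at line 3 remove [zbh,qiqyr,gsygu] add [dua] -> 6 lines: aia wfbw qvn dua qand krf
Hunk 2: at line 1 remove [wfbw,qvn] add [euxo] -> 5 lines: aia euxo dua qand krf
Hunk 3: at line 1 remove [dua] add [yyq] -> 5 lines: aia euxo yyq qand krf
Hunk 4: at line 1 remove [yyq] add [fmr,sos,mqgh] -> 7 lines: aia euxo fmr sos mqgh qand krf
Hunk 5: at line 2 remove [fmr] add [ojar,ckfgi,relxa] -> 9 lines: aia euxo ojar ckfgi relxa sos mqgh qand krf
Hunk 6: at line 5 remove [sos,mqgh,qand] add [wsruz,dtbl,fnsws] -> 9 lines: aia euxo ojar ckfgi relxa wsruz dtbl fnsws krf
Hunk 7: at line 2 remove [ckfgi,relxa] add [wigw,djya,gxk] -> 10 lines: aia euxo ojar wigw djya gxk wsruz dtbl fnsws krf

Answer: aia
euxo
ojar
wigw
djya
gxk
wsruz
dtbl
fnsws
krf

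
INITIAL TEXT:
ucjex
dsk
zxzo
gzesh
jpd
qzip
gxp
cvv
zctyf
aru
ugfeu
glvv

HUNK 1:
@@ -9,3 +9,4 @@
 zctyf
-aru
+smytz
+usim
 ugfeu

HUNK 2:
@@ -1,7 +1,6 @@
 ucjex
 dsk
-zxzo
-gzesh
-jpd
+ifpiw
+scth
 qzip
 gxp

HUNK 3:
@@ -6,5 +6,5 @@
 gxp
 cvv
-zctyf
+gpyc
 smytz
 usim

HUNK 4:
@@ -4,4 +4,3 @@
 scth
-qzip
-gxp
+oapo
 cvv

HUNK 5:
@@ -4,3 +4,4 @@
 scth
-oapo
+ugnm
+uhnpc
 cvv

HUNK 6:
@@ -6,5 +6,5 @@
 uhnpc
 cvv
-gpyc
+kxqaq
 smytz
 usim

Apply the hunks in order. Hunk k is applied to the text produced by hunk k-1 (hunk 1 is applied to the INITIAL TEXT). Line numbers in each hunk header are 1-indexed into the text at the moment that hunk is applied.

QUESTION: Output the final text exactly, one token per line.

Answer: ucjex
dsk
ifpiw
scth
ugnm
uhnpc
cvv
kxqaq
smytz
usim
ugfeu
glvv

Derivation:
Hunk 1: at line 9 remove [aru] add [smytz,usim] -> 13 lines: ucjex dsk zxzo gzesh jpd qzip gxp cvv zctyf smytz usim ugfeu glvv
Hunk 2: at line 1 remove [zxzo,gzesh,jpd] add [ifpiw,scth] -> 12 lines: ucjex dsk ifpiw scth qzip gxp cvv zctyf smytz usim ugfeu glvv
Hunk 3: at line 6 remove [zctyf] add [gpyc] -> 12 lines: ucjex dsk ifpiw scth qzip gxp cvv gpyc smytz usim ugfeu glvv
Hunk 4: at line 4 remove [qzip,gxp] add [oapo] -> 11 lines: ucjex dsk ifpiw scth oapo cvv gpyc smytz usim ugfeu glvv
Hunk 5: at line 4 remove [oapo] add [ugnm,uhnpc] -> 12 lines: ucjex dsk ifpiw scth ugnm uhnpc cvv gpyc smytz usim ugfeu glvv
Hunk 6: at line 6 remove [gpyc] add [kxqaq] -> 12 lines: ucjex dsk ifpiw scth ugnm uhnpc cvv kxqaq smytz usim ugfeu glvv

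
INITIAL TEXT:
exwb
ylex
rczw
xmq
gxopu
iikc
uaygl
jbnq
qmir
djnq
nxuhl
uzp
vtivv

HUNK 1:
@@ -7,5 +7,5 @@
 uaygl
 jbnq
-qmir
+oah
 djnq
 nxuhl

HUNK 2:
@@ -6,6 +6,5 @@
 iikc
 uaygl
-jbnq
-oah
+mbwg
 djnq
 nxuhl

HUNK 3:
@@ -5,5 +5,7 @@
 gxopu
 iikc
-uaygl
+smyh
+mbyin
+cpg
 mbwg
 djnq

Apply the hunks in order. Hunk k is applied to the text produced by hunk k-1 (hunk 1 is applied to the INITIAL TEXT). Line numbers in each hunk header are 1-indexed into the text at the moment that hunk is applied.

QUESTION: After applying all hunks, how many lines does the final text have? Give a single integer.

Answer: 14

Derivation:
Hunk 1: at line 7 remove [qmir] add [oah] -> 13 lines: exwb ylex rczw xmq gxopu iikc uaygl jbnq oah djnq nxuhl uzp vtivv
Hunk 2: at line 6 remove [jbnq,oah] add [mbwg] -> 12 lines: exwb ylex rczw xmq gxopu iikc uaygl mbwg djnq nxuhl uzp vtivv
Hunk 3: at line 5 remove [uaygl] add [smyh,mbyin,cpg] -> 14 lines: exwb ylex rczw xmq gxopu iikc smyh mbyin cpg mbwg djnq nxuhl uzp vtivv
Final line count: 14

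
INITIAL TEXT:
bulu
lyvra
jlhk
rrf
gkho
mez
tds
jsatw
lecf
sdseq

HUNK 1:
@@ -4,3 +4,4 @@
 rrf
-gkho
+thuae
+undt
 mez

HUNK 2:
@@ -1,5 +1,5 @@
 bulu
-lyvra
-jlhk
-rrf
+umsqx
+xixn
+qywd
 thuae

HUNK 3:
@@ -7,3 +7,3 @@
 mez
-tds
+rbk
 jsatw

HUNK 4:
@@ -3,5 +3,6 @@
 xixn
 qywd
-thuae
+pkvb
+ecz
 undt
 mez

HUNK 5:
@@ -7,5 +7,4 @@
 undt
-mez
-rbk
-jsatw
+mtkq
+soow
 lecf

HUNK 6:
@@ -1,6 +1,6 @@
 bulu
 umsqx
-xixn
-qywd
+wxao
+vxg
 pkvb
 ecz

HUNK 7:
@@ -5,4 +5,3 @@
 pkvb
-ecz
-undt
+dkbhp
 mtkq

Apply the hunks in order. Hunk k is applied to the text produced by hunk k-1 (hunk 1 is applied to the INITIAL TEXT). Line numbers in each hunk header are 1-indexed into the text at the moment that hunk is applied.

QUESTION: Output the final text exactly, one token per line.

Hunk 1: at line 4 remove [gkho] add [thuae,undt] -> 11 lines: bulu lyvra jlhk rrf thuae undt mez tds jsatw lecf sdseq
Hunk 2: at line 1 remove [lyvra,jlhk,rrf] add [umsqx,xixn,qywd] -> 11 lines: bulu umsqx xixn qywd thuae undt mez tds jsatw lecf sdseq
Hunk 3: at line 7 remove [tds] add [rbk] -> 11 lines: bulu umsqx xixn qywd thuae undt mez rbk jsatw lecf sdseq
Hunk 4: at line 3 remove [thuae] add [pkvb,ecz] -> 12 lines: bulu umsqx xixn qywd pkvb ecz undt mez rbk jsatw lecf sdseq
Hunk 5: at line 7 remove [mez,rbk,jsatw] add [mtkq,soow] -> 11 lines: bulu umsqx xixn qywd pkvb ecz undt mtkq soow lecf sdseq
Hunk 6: at line 1 remove [xixn,qywd] add [wxao,vxg] -> 11 lines: bulu umsqx wxao vxg pkvb ecz undt mtkq soow lecf sdseq
Hunk 7: at line 5 remove [ecz,undt] add [dkbhp] -> 10 lines: bulu umsqx wxao vxg pkvb dkbhp mtkq soow lecf sdseq

Answer: bulu
umsqx
wxao
vxg
pkvb
dkbhp
mtkq
soow
lecf
sdseq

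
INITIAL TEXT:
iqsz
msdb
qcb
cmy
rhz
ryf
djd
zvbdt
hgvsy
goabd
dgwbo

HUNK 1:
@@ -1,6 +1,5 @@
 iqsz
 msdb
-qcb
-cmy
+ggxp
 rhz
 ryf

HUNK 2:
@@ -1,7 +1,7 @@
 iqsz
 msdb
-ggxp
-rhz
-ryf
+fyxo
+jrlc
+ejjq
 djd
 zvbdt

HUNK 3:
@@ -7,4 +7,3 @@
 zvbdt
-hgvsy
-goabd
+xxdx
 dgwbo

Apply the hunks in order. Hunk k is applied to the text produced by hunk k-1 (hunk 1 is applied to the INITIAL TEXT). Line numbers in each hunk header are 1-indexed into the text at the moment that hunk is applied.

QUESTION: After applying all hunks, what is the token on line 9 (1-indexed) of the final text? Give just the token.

Answer: dgwbo

Derivation:
Hunk 1: at line 1 remove [qcb,cmy] add [ggxp] -> 10 lines: iqsz msdb ggxp rhz ryf djd zvbdt hgvsy goabd dgwbo
Hunk 2: at line 1 remove [ggxp,rhz,ryf] add [fyxo,jrlc,ejjq] -> 10 lines: iqsz msdb fyxo jrlc ejjq djd zvbdt hgvsy goabd dgwbo
Hunk 3: at line 7 remove [hgvsy,goabd] add [xxdx] -> 9 lines: iqsz msdb fyxo jrlc ejjq djd zvbdt xxdx dgwbo
Final line 9: dgwbo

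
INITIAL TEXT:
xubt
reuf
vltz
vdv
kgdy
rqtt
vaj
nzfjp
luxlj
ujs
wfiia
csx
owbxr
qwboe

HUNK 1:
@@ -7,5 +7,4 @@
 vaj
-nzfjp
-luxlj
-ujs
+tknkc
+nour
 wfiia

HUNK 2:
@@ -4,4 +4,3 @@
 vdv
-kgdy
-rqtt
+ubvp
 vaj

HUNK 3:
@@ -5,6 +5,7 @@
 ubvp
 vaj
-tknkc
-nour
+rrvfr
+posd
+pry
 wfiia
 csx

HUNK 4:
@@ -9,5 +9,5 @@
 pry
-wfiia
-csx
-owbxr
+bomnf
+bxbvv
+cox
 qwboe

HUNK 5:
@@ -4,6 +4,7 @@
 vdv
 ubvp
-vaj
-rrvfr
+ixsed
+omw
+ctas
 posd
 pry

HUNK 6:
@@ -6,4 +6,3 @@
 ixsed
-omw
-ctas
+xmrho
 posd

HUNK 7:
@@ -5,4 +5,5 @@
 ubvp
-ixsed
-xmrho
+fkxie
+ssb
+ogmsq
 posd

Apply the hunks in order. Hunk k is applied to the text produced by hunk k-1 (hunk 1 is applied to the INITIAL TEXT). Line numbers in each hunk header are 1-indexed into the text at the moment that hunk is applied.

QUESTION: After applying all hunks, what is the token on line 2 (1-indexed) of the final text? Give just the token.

Hunk 1: at line 7 remove [nzfjp,luxlj,ujs] add [tknkc,nour] -> 13 lines: xubt reuf vltz vdv kgdy rqtt vaj tknkc nour wfiia csx owbxr qwboe
Hunk 2: at line 4 remove [kgdy,rqtt] add [ubvp] -> 12 lines: xubt reuf vltz vdv ubvp vaj tknkc nour wfiia csx owbxr qwboe
Hunk 3: at line 5 remove [tknkc,nour] add [rrvfr,posd,pry] -> 13 lines: xubt reuf vltz vdv ubvp vaj rrvfr posd pry wfiia csx owbxr qwboe
Hunk 4: at line 9 remove [wfiia,csx,owbxr] add [bomnf,bxbvv,cox] -> 13 lines: xubt reuf vltz vdv ubvp vaj rrvfr posd pry bomnf bxbvv cox qwboe
Hunk 5: at line 4 remove [vaj,rrvfr] add [ixsed,omw,ctas] -> 14 lines: xubt reuf vltz vdv ubvp ixsed omw ctas posd pry bomnf bxbvv cox qwboe
Hunk 6: at line 6 remove [omw,ctas] add [xmrho] -> 13 lines: xubt reuf vltz vdv ubvp ixsed xmrho posd pry bomnf bxbvv cox qwboe
Hunk 7: at line 5 remove [ixsed,xmrho] add [fkxie,ssb,ogmsq] -> 14 lines: xubt reuf vltz vdv ubvp fkxie ssb ogmsq posd pry bomnf bxbvv cox qwboe
Final line 2: reuf

Answer: reuf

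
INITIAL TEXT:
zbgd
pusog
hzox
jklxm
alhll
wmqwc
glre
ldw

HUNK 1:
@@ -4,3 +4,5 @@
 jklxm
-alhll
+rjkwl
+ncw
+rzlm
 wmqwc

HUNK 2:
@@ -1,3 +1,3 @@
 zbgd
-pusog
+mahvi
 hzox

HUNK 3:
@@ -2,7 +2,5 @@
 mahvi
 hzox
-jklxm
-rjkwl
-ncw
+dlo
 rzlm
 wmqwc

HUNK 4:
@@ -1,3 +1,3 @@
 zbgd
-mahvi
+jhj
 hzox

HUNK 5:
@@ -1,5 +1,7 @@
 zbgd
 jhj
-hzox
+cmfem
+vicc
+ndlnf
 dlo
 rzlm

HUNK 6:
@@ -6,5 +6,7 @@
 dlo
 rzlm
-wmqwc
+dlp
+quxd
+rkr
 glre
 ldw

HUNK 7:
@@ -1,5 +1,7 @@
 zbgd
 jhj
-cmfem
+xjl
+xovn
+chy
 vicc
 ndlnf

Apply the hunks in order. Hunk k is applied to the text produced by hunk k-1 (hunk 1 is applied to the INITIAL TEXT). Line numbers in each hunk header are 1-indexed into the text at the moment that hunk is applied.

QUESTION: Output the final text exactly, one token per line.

Answer: zbgd
jhj
xjl
xovn
chy
vicc
ndlnf
dlo
rzlm
dlp
quxd
rkr
glre
ldw

Derivation:
Hunk 1: at line 4 remove [alhll] add [rjkwl,ncw,rzlm] -> 10 lines: zbgd pusog hzox jklxm rjkwl ncw rzlm wmqwc glre ldw
Hunk 2: at line 1 remove [pusog] add [mahvi] -> 10 lines: zbgd mahvi hzox jklxm rjkwl ncw rzlm wmqwc glre ldw
Hunk 3: at line 2 remove [jklxm,rjkwl,ncw] add [dlo] -> 8 lines: zbgd mahvi hzox dlo rzlm wmqwc glre ldw
Hunk 4: at line 1 remove [mahvi] add [jhj] -> 8 lines: zbgd jhj hzox dlo rzlm wmqwc glre ldw
Hunk 5: at line 1 remove [hzox] add [cmfem,vicc,ndlnf] -> 10 lines: zbgd jhj cmfem vicc ndlnf dlo rzlm wmqwc glre ldw
Hunk 6: at line 6 remove [wmqwc] add [dlp,quxd,rkr] -> 12 lines: zbgd jhj cmfem vicc ndlnf dlo rzlm dlp quxd rkr glre ldw
Hunk 7: at line 1 remove [cmfem] add [xjl,xovn,chy] -> 14 lines: zbgd jhj xjl xovn chy vicc ndlnf dlo rzlm dlp quxd rkr glre ldw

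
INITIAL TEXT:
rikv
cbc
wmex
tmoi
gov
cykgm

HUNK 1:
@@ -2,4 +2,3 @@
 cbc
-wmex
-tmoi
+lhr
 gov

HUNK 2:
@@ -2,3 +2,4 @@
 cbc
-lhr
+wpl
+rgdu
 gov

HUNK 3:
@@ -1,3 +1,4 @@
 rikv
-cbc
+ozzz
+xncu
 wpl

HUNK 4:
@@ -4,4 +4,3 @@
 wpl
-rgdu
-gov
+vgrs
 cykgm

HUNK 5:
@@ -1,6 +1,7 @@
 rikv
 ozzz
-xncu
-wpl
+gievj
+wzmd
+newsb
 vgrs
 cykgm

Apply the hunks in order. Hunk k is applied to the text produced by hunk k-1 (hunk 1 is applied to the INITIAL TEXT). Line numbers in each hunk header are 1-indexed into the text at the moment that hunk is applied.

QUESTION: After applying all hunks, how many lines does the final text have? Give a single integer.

Hunk 1: at line 2 remove [wmex,tmoi] add [lhr] -> 5 lines: rikv cbc lhr gov cykgm
Hunk 2: at line 2 remove [lhr] add [wpl,rgdu] -> 6 lines: rikv cbc wpl rgdu gov cykgm
Hunk 3: at line 1 remove [cbc] add [ozzz,xncu] -> 7 lines: rikv ozzz xncu wpl rgdu gov cykgm
Hunk 4: at line 4 remove [rgdu,gov] add [vgrs] -> 6 lines: rikv ozzz xncu wpl vgrs cykgm
Hunk 5: at line 1 remove [xncu,wpl] add [gievj,wzmd,newsb] -> 7 lines: rikv ozzz gievj wzmd newsb vgrs cykgm
Final line count: 7

Answer: 7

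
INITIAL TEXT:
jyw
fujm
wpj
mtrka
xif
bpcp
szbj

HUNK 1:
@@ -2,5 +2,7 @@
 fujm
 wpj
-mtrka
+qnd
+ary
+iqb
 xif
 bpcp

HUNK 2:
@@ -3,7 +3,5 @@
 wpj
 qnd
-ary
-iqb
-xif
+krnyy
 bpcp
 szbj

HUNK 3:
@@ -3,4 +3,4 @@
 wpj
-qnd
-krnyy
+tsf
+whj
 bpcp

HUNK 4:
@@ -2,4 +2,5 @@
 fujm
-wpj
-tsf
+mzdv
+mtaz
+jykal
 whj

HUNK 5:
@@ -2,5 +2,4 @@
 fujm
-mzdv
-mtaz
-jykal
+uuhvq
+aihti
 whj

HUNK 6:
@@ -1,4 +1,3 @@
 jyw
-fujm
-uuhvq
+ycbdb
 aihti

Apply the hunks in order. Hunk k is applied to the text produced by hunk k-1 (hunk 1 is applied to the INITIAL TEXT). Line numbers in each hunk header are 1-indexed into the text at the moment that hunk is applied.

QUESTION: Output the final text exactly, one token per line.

Answer: jyw
ycbdb
aihti
whj
bpcp
szbj

Derivation:
Hunk 1: at line 2 remove [mtrka] add [qnd,ary,iqb] -> 9 lines: jyw fujm wpj qnd ary iqb xif bpcp szbj
Hunk 2: at line 3 remove [ary,iqb,xif] add [krnyy] -> 7 lines: jyw fujm wpj qnd krnyy bpcp szbj
Hunk 3: at line 3 remove [qnd,krnyy] add [tsf,whj] -> 7 lines: jyw fujm wpj tsf whj bpcp szbj
Hunk 4: at line 2 remove [wpj,tsf] add [mzdv,mtaz,jykal] -> 8 lines: jyw fujm mzdv mtaz jykal whj bpcp szbj
Hunk 5: at line 2 remove [mzdv,mtaz,jykal] add [uuhvq,aihti] -> 7 lines: jyw fujm uuhvq aihti whj bpcp szbj
Hunk 6: at line 1 remove [fujm,uuhvq] add [ycbdb] -> 6 lines: jyw ycbdb aihti whj bpcp szbj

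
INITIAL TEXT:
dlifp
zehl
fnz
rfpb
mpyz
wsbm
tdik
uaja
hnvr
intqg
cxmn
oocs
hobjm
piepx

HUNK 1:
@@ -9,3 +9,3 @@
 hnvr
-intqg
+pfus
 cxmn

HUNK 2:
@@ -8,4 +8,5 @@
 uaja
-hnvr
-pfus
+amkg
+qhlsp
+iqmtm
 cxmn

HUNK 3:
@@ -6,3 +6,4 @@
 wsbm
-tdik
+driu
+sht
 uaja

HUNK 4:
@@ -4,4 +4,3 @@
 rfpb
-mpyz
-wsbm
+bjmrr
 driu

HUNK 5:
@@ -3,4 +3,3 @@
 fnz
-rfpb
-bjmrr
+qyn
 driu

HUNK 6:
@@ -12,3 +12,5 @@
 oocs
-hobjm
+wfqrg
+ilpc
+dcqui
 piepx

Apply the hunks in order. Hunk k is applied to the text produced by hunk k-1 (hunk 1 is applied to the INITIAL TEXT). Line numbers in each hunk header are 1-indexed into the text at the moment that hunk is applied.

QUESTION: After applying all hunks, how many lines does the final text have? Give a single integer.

Hunk 1: at line 9 remove [intqg] add [pfus] -> 14 lines: dlifp zehl fnz rfpb mpyz wsbm tdik uaja hnvr pfus cxmn oocs hobjm piepx
Hunk 2: at line 8 remove [hnvr,pfus] add [amkg,qhlsp,iqmtm] -> 15 lines: dlifp zehl fnz rfpb mpyz wsbm tdik uaja amkg qhlsp iqmtm cxmn oocs hobjm piepx
Hunk 3: at line 6 remove [tdik] add [driu,sht] -> 16 lines: dlifp zehl fnz rfpb mpyz wsbm driu sht uaja amkg qhlsp iqmtm cxmn oocs hobjm piepx
Hunk 4: at line 4 remove [mpyz,wsbm] add [bjmrr] -> 15 lines: dlifp zehl fnz rfpb bjmrr driu sht uaja amkg qhlsp iqmtm cxmn oocs hobjm piepx
Hunk 5: at line 3 remove [rfpb,bjmrr] add [qyn] -> 14 lines: dlifp zehl fnz qyn driu sht uaja amkg qhlsp iqmtm cxmn oocs hobjm piepx
Hunk 6: at line 12 remove [hobjm] add [wfqrg,ilpc,dcqui] -> 16 lines: dlifp zehl fnz qyn driu sht uaja amkg qhlsp iqmtm cxmn oocs wfqrg ilpc dcqui piepx
Final line count: 16

Answer: 16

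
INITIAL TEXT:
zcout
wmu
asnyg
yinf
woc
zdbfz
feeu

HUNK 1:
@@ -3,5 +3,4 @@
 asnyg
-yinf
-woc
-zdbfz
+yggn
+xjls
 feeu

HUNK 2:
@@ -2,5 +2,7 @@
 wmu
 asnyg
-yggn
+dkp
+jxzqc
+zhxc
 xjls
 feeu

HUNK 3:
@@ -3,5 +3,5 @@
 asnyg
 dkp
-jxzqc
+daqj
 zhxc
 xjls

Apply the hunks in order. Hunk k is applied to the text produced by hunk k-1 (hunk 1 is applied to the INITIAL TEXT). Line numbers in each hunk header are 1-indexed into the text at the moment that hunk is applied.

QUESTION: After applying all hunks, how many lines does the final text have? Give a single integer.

Answer: 8

Derivation:
Hunk 1: at line 3 remove [yinf,woc,zdbfz] add [yggn,xjls] -> 6 lines: zcout wmu asnyg yggn xjls feeu
Hunk 2: at line 2 remove [yggn] add [dkp,jxzqc,zhxc] -> 8 lines: zcout wmu asnyg dkp jxzqc zhxc xjls feeu
Hunk 3: at line 3 remove [jxzqc] add [daqj] -> 8 lines: zcout wmu asnyg dkp daqj zhxc xjls feeu
Final line count: 8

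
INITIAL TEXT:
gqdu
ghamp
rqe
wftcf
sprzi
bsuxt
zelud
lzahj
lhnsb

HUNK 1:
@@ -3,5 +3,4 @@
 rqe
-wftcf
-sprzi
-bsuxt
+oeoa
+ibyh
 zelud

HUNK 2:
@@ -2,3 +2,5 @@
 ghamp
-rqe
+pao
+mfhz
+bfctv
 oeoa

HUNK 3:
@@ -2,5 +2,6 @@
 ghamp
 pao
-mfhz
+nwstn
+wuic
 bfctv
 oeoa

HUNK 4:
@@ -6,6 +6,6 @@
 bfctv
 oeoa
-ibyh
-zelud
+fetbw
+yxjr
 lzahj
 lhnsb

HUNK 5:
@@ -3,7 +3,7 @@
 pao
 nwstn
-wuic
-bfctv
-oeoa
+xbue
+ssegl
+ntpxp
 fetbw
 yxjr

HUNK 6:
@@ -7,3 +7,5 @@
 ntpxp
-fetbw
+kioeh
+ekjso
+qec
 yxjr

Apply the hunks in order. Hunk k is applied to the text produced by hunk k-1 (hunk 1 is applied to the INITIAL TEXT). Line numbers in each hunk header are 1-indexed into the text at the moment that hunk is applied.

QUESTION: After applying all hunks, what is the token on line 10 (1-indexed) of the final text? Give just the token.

Hunk 1: at line 3 remove [wftcf,sprzi,bsuxt] add [oeoa,ibyh] -> 8 lines: gqdu ghamp rqe oeoa ibyh zelud lzahj lhnsb
Hunk 2: at line 2 remove [rqe] add [pao,mfhz,bfctv] -> 10 lines: gqdu ghamp pao mfhz bfctv oeoa ibyh zelud lzahj lhnsb
Hunk 3: at line 2 remove [mfhz] add [nwstn,wuic] -> 11 lines: gqdu ghamp pao nwstn wuic bfctv oeoa ibyh zelud lzahj lhnsb
Hunk 4: at line 6 remove [ibyh,zelud] add [fetbw,yxjr] -> 11 lines: gqdu ghamp pao nwstn wuic bfctv oeoa fetbw yxjr lzahj lhnsb
Hunk 5: at line 3 remove [wuic,bfctv,oeoa] add [xbue,ssegl,ntpxp] -> 11 lines: gqdu ghamp pao nwstn xbue ssegl ntpxp fetbw yxjr lzahj lhnsb
Hunk 6: at line 7 remove [fetbw] add [kioeh,ekjso,qec] -> 13 lines: gqdu ghamp pao nwstn xbue ssegl ntpxp kioeh ekjso qec yxjr lzahj lhnsb
Final line 10: qec

Answer: qec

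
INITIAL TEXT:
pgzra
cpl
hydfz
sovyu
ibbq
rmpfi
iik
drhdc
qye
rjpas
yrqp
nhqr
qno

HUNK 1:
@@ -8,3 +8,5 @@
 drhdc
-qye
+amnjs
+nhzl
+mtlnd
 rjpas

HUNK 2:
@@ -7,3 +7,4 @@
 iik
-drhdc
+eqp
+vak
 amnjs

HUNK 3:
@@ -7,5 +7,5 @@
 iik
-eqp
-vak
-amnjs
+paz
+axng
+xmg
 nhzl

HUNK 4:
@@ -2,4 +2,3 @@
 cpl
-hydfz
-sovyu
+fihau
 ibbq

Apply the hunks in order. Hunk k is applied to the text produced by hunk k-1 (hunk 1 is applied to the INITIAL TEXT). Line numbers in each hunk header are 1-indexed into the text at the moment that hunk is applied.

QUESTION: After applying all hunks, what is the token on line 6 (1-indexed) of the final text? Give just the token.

Hunk 1: at line 8 remove [qye] add [amnjs,nhzl,mtlnd] -> 15 lines: pgzra cpl hydfz sovyu ibbq rmpfi iik drhdc amnjs nhzl mtlnd rjpas yrqp nhqr qno
Hunk 2: at line 7 remove [drhdc] add [eqp,vak] -> 16 lines: pgzra cpl hydfz sovyu ibbq rmpfi iik eqp vak amnjs nhzl mtlnd rjpas yrqp nhqr qno
Hunk 3: at line 7 remove [eqp,vak,amnjs] add [paz,axng,xmg] -> 16 lines: pgzra cpl hydfz sovyu ibbq rmpfi iik paz axng xmg nhzl mtlnd rjpas yrqp nhqr qno
Hunk 4: at line 2 remove [hydfz,sovyu] add [fihau] -> 15 lines: pgzra cpl fihau ibbq rmpfi iik paz axng xmg nhzl mtlnd rjpas yrqp nhqr qno
Final line 6: iik

Answer: iik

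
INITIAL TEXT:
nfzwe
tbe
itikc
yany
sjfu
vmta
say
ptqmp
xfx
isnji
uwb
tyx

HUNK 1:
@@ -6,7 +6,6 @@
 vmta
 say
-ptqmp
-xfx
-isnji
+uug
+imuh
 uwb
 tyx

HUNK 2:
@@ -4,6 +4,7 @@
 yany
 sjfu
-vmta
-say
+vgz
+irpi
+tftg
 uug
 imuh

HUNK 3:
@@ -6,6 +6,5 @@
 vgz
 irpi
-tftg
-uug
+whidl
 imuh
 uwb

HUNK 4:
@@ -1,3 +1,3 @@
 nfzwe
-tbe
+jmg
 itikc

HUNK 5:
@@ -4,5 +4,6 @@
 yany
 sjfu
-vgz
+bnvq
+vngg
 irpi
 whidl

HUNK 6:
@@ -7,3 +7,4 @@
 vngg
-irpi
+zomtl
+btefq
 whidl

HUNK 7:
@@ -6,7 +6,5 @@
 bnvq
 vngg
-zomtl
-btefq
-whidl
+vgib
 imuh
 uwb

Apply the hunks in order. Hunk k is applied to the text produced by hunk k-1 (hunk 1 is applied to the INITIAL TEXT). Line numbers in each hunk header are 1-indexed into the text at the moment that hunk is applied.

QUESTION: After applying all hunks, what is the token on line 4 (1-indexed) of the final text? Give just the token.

Hunk 1: at line 6 remove [ptqmp,xfx,isnji] add [uug,imuh] -> 11 lines: nfzwe tbe itikc yany sjfu vmta say uug imuh uwb tyx
Hunk 2: at line 4 remove [vmta,say] add [vgz,irpi,tftg] -> 12 lines: nfzwe tbe itikc yany sjfu vgz irpi tftg uug imuh uwb tyx
Hunk 3: at line 6 remove [tftg,uug] add [whidl] -> 11 lines: nfzwe tbe itikc yany sjfu vgz irpi whidl imuh uwb tyx
Hunk 4: at line 1 remove [tbe] add [jmg] -> 11 lines: nfzwe jmg itikc yany sjfu vgz irpi whidl imuh uwb tyx
Hunk 5: at line 4 remove [vgz] add [bnvq,vngg] -> 12 lines: nfzwe jmg itikc yany sjfu bnvq vngg irpi whidl imuh uwb tyx
Hunk 6: at line 7 remove [irpi] add [zomtl,btefq] -> 13 lines: nfzwe jmg itikc yany sjfu bnvq vngg zomtl btefq whidl imuh uwb tyx
Hunk 7: at line 6 remove [zomtl,btefq,whidl] add [vgib] -> 11 lines: nfzwe jmg itikc yany sjfu bnvq vngg vgib imuh uwb tyx
Final line 4: yany

Answer: yany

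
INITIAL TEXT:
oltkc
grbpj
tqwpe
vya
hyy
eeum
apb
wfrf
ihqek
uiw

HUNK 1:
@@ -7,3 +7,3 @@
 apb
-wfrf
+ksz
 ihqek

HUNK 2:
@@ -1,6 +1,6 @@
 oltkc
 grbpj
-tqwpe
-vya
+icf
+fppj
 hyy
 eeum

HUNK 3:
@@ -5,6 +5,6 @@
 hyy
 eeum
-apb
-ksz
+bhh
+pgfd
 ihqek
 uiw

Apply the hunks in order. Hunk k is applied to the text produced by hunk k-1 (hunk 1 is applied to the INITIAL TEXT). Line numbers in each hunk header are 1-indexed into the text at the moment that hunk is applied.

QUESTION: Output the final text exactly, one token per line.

Answer: oltkc
grbpj
icf
fppj
hyy
eeum
bhh
pgfd
ihqek
uiw

Derivation:
Hunk 1: at line 7 remove [wfrf] add [ksz] -> 10 lines: oltkc grbpj tqwpe vya hyy eeum apb ksz ihqek uiw
Hunk 2: at line 1 remove [tqwpe,vya] add [icf,fppj] -> 10 lines: oltkc grbpj icf fppj hyy eeum apb ksz ihqek uiw
Hunk 3: at line 5 remove [apb,ksz] add [bhh,pgfd] -> 10 lines: oltkc grbpj icf fppj hyy eeum bhh pgfd ihqek uiw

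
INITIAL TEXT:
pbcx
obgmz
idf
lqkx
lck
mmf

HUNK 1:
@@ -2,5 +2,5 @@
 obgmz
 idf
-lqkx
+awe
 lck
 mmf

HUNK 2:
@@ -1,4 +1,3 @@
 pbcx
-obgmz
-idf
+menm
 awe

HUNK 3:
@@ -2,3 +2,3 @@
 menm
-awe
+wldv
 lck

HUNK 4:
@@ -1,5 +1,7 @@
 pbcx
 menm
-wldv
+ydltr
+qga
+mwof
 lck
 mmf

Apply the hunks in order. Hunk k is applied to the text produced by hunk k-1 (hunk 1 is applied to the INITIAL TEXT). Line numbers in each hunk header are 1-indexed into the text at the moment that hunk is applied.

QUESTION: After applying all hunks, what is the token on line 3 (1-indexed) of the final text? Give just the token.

Hunk 1: at line 2 remove [lqkx] add [awe] -> 6 lines: pbcx obgmz idf awe lck mmf
Hunk 2: at line 1 remove [obgmz,idf] add [menm] -> 5 lines: pbcx menm awe lck mmf
Hunk 3: at line 2 remove [awe] add [wldv] -> 5 lines: pbcx menm wldv lck mmf
Hunk 4: at line 1 remove [wldv] add [ydltr,qga,mwof] -> 7 lines: pbcx menm ydltr qga mwof lck mmf
Final line 3: ydltr

Answer: ydltr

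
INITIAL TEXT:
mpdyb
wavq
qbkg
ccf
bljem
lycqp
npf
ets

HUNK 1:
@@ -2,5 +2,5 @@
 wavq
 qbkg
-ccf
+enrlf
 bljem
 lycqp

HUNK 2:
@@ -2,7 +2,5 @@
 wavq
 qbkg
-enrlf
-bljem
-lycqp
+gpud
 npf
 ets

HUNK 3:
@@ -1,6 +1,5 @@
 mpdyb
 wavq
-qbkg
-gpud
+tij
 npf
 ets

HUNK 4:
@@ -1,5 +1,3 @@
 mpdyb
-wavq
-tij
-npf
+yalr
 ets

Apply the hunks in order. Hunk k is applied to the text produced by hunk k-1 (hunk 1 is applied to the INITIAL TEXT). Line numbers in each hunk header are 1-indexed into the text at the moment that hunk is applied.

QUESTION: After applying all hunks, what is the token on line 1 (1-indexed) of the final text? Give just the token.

Answer: mpdyb

Derivation:
Hunk 1: at line 2 remove [ccf] add [enrlf] -> 8 lines: mpdyb wavq qbkg enrlf bljem lycqp npf ets
Hunk 2: at line 2 remove [enrlf,bljem,lycqp] add [gpud] -> 6 lines: mpdyb wavq qbkg gpud npf ets
Hunk 3: at line 1 remove [qbkg,gpud] add [tij] -> 5 lines: mpdyb wavq tij npf ets
Hunk 4: at line 1 remove [wavq,tij,npf] add [yalr] -> 3 lines: mpdyb yalr ets
Final line 1: mpdyb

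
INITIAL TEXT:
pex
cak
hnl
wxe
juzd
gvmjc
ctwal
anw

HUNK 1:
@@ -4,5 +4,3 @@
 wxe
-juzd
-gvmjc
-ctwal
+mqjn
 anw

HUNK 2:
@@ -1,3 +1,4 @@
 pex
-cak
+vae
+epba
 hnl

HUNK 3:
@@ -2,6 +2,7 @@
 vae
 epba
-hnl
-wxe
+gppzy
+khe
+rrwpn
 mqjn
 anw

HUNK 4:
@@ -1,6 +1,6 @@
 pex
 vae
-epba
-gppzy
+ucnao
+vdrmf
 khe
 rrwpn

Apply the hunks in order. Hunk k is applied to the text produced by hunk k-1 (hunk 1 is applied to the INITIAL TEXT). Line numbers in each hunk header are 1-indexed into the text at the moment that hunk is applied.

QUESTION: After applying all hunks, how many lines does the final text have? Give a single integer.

Hunk 1: at line 4 remove [juzd,gvmjc,ctwal] add [mqjn] -> 6 lines: pex cak hnl wxe mqjn anw
Hunk 2: at line 1 remove [cak] add [vae,epba] -> 7 lines: pex vae epba hnl wxe mqjn anw
Hunk 3: at line 2 remove [hnl,wxe] add [gppzy,khe,rrwpn] -> 8 lines: pex vae epba gppzy khe rrwpn mqjn anw
Hunk 4: at line 1 remove [epba,gppzy] add [ucnao,vdrmf] -> 8 lines: pex vae ucnao vdrmf khe rrwpn mqjn anw
Final line count: 8

Answer: 8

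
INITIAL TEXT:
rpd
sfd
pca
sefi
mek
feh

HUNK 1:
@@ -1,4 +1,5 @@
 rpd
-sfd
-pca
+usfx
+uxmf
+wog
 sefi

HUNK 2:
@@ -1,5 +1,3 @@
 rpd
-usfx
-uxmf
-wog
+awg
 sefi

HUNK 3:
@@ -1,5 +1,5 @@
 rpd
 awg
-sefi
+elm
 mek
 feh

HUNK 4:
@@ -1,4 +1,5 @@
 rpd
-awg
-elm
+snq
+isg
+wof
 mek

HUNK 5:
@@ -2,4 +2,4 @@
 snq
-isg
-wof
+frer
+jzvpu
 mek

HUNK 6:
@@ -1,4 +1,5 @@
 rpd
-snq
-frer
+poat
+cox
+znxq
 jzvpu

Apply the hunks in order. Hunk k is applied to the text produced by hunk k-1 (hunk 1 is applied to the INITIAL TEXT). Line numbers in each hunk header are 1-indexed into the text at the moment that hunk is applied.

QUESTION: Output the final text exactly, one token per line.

Hunk 1: at line 1 remove [sfd,pca] add [usfx,uxmf,wog] -> 7 lines: rpd usfx uxmf wog sefi mek feh
Hunk 2: at line 1 remove [usfx,uxmf,wog] add [awg] -> 5 lines: rpd awg sefi mek feh
Hunk 3: at line 1 remove [sefi] add [elm] -> 5 lines: rpd awg elm mek feh
Hunk 4: at line 1 remove [awg,elm] add [snq,isg,wof] -> 6 lines: rpd snq isg wof mek feh
Hunk 5: at line 2 remove [isg,wof] add [frer,jzvpu] -> 6 lines: rpd snq frer jzvpu mek feh
Hunk 6: at line 1 remove [snq,frer] add [poat,cox,znxq] -> 7 lines: rpd poat cox znxq jzvpu mek feh

Answer: rpd
poat
cox
znxq
jzvpu
mek
feh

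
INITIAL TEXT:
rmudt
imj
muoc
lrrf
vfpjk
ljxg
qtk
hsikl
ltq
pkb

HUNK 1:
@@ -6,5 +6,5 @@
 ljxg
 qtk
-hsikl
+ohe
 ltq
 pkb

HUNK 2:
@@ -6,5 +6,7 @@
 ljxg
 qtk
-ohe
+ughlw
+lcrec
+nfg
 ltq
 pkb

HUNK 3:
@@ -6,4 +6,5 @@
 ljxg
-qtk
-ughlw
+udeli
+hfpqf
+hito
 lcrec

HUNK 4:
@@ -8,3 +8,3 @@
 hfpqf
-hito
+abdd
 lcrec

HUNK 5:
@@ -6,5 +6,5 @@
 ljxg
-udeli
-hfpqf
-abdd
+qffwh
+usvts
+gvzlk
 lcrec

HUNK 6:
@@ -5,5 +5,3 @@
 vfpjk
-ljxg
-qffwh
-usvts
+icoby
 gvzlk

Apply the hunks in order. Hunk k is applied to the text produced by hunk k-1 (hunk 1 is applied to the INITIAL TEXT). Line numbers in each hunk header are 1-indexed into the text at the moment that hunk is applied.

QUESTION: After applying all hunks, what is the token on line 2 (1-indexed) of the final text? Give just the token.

Hunk 1: at line 6 remove [hsikl] add [ohe] -> 10 lines: rmudt imj muoc lrrf vfpjk ljxg qtk ohe ltq pkb
Hunk 2: at line 6 remove [ohe] add [ughlw,lcrec,nfg] -> 12 lines: rmudt imj muoc lrrf vfpjk ljxg qtk ughlw lcrec nfg ltq pkb
Hunk 3: at line 6 remove [qtk,ughlw] add [udeli,hfpqf,hito] -> 13 lines: rmudt imj muoc lrrf vfpjk ljxg udeli hfpqf hito lcrec nfg ltq pkb
Hunk 4: at line 8 remove [hito] add [abdd] -> 13 lines: rmudt imj muoc lrrf vfpjk ljxg udeli hfpqf abdd lcrec nfg ltq pkb
Hunk 5: at line 6 remove [udeli,hfpqf,abdd] add [qffwh,usvts,gvzlk] -> 13 lines: rmudt imj muoc lrrf vfpjk ljxg qffwh usvts gvzlk lcrec nfg ltq pkb
Hunk 6: at line 5 remove [ljxg,qffwh,usvts] add [icoby] -> 11 lines: rmudt imj muoc lrrf vfpjk icoby gvzlk lcrec nfg ltq pkb
Final line 2: imj

Answer: imj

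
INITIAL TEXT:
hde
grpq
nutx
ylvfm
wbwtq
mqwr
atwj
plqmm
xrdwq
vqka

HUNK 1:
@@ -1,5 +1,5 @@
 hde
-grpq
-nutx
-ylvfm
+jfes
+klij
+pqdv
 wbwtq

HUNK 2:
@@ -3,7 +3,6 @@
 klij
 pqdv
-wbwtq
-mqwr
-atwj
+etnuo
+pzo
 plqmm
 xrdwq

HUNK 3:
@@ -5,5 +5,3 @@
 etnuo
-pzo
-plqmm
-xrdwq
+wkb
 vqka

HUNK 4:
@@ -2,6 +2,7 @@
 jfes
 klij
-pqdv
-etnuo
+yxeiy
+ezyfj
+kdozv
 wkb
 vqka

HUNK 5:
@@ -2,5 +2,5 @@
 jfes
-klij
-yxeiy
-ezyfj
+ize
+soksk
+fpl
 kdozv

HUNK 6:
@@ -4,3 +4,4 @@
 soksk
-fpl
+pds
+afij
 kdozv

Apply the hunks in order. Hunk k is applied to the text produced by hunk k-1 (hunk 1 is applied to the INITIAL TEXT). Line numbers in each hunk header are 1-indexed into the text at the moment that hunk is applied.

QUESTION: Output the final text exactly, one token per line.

Hunk 1: at line 1 remove [grpq,nutx,ylvfm] add [jfes,klij,pqdv] -> 10 lines: hde jfes klij pqdv wbwtq mqwr atwj plqmm xrdwq vqka
Hunk 2: at line 3 remove [wbwtq,mqwr,atwj] add [etnuo,pzo] -> 9 lines: hde jfes klij pqdv etnuo pzo plqmm xrdwq vqka
Hunk 3: at line 5 remove [pzo,plqmm,xrdwq] add [wkb] -> 7 lines: hde jfes klij pqdv etnuo wkb vqka
Hunk 4: at line 2 remove [pqdv,etnuo] add [yxeiy,ezyfj,kdozv] -> 8 lines: hde jfes klij yxeiy ezyfj kdozv wkb vqka
Hunk 5: at line 2 remove [klij,yxeiy,ezyfj] add [ize,soksk,fpl] -> 8 lines: hde jfes ize soksk fpl kdozv wkb vqka
Hunk 6: at line 4 remove [fpl] add [pds,afij] -> 9 lines: hde jfes ize soksk pds afij kdozv wkb vqka

Answer: hde
jfes
ize
soksk
pds
afij
kdozv
wkb
vqka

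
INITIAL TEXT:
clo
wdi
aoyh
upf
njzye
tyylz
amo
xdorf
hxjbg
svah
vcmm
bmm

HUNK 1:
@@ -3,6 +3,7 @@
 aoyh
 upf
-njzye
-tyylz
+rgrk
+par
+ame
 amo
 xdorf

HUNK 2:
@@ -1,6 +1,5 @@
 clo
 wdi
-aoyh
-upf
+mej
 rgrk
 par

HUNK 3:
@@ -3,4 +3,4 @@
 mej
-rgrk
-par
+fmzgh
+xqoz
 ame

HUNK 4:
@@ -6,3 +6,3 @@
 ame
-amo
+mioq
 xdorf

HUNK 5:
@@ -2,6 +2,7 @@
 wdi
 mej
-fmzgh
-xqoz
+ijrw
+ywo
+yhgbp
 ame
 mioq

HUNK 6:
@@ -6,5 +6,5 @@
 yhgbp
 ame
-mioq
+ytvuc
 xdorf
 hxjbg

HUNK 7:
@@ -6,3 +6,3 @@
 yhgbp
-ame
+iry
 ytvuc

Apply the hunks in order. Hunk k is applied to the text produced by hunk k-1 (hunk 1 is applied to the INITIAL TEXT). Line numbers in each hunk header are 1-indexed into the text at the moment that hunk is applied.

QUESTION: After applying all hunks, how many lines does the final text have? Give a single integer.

Answer: 13

Derivation:
Hunk 1: at line 3 remove [njzye,tyylz] add [rgrk,par,ame] -> 13 lines: clo wdi aoyh upf rgrk par ame amo xdorf hxjbg svah vcmm bmm
Hunk 2: at line 1 remove [aoyh,upf] add [mej] -> 12 lines: clo wdi mej rgrk par ame amo xdorf hxjbg svah vcmm bmm
Hunk 3: at line 3 remove [rgrk,par] add [fmzgh,xqoz] -> 12 lines: clo wdi mej fmzgh xqoz ame amo xdorf hxjbg svah vcmm bmm
Hunk 4: at line 6 remove [amo] add [mioq] -> 12 lines: clo wdi mej fmzgh xqoz ame mioq xdorf hxjbg svah vcmm bmm
Hunk 5: at line 2 remove [fmzgh,xqoz] add [ijrw,ywo,yhgbp] -> 13 lines: clo wdi mej ijrw ywo yhgbp ame mioq xdorf hxjbg svah vcmm bmm
Hunk 6: at line 6 remove [mioq] add [ytvuc] -> 13 lines: clo wdi mej ijrw ywo yhgbp ame ytvuc xdorf hxjbg svah vcmm bmm
Hunk 7: at line 6 remove [ame] add [iry] -> 13 lines: clo wdi mej ijrw ywo yhgbp iry ytvuc xdorf hxjbg svah vcmm bmm
Final line count: 13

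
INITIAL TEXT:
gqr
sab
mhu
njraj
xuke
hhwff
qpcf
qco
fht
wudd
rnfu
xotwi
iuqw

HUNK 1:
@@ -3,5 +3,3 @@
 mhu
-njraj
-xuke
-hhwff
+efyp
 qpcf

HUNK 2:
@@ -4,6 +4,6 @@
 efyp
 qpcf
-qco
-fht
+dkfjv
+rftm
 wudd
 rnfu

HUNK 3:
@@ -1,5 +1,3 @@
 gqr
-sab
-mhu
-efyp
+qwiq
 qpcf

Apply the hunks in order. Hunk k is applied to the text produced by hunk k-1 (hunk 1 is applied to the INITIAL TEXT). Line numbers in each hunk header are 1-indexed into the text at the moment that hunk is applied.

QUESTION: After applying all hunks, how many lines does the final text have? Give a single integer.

Hunk 1: at line 3 remove [njraj,xuke,hhwff] add [efyp] -> 11 lines: gqr sab mhu efyp qpcf qco fht wudd rnfu xotwi iuqw
Hunk 2: at line 4 remove [qco,fht] add [dkfjv,rftm] -> 11 lines: gqr sab mhu efyp qpcf dkfjv rftm wudd rnfu xotwi iuqw
Hunk 3: at line 1 remove [sab,mhu,efyp] add [qwiq] -> 9 lines: gqr qwiq qpcf dkfjv rftm wudd rnfu xotwi iuqw
Final line count: 9

Answer: 9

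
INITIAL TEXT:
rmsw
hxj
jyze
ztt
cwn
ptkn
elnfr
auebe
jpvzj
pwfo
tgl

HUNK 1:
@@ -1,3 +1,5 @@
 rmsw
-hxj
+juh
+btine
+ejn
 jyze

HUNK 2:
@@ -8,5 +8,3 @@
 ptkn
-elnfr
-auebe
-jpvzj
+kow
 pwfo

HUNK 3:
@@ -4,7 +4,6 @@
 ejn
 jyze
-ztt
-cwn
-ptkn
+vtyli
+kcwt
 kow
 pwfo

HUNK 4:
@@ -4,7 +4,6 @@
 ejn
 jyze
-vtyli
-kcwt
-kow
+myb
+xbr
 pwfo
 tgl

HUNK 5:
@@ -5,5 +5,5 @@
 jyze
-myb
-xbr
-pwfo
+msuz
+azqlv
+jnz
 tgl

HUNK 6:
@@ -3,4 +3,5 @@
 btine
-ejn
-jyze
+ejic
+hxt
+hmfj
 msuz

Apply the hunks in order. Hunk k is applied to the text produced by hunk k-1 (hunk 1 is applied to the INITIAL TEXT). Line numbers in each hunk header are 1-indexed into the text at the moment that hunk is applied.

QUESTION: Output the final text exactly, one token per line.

Answer: rmsw
juh
btine
ejic
hxt
hmfj
msuz
azqlv
jnz
tgl

Derivation:
Hunk 1: at line 1 remove [hxj] add [juh,btine,ejn] -> 13 lines: rmsw juh btine ejn jyze ztt cwn ptkn elnfr auebe jpvzj pwfo tgl
Hunk 2: at line 8 remove [elnfr,auebe,jpvzj] add [kow] -> 11 lines: rmsw juh btine ejn jyze ztt cwn ptkn kow pwfo tgl
Hunk 3: at line 4 remove [ztt,cwn,ptkn] add [vtyli,kcwt] -> 10 lines: rmsw juh btine ejn jyze vtyli kcwt kow pwfo tgl
Hunk 4: at line 4 remove [vtyli,kcwt,kow] add [myb,xbr] -> 9 lines: rmsw juh btine ejn jyze myb xbr pwfo tgl
Hunk 5: at line 5 remove [myb,xbr,pwfo] add [msuz,azqlv,jnz] -> 9 lines: rmsw juh btine ejn jyze msuz azqlv jnz tgl
Hunk 6: at line 3 remove [ejn,jyze] add [ejic,hxt,hmfj] -> 10 lines: rmsw juh btine ejic hxt hmfj msuz azqlv jnz tgl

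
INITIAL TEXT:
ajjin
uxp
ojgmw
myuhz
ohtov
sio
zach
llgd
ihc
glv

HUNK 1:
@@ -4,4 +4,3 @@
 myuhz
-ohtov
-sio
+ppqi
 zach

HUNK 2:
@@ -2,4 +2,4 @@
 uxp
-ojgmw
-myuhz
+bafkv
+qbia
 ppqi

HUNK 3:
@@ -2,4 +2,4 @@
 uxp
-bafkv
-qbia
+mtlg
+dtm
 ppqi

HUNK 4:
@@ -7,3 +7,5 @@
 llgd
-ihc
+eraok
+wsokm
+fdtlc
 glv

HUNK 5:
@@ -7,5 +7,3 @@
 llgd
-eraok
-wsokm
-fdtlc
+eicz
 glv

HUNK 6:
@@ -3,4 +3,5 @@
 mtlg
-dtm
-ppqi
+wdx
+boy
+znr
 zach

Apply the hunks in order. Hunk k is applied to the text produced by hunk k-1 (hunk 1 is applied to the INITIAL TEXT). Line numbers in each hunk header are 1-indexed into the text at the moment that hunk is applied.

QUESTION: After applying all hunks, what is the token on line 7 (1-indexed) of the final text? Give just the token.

Answer: zach

Derivation:
Hunk 1: at line 4 remove [ohtov,sio] add [ppqi] -> 9 lines: ajjin uxp ojgmw myuhz ppqi zach llgd ihc glv
Hunk 2: at line 2 remove [ojgmw,myuhz] add [bafkv,qbia] -> 9 lines: ajjin uxp bafkv qbia ppqi zach llgd ihc glv
Hunk 3: at line 2 remove [bafkv,qbia] add [mtlg,dtm] -> 9 lines: ajjin uxp mtlg dtm ppqi zach llgd ihc glv
Hunk 4: at line 7 remove [ihc] add [eraok,wsokm,fdtlc] -> 11 lines: ajjin uxp mtlg dtm ppqi zach llgd eraok wsokm fdtlc glv
Hunk 5: at line 7 remove [eraok,wsokm,fdtlc] add [eicz] -> 9 lines: ajjin uxp mtlg dtm ppqi zach llgd eicz glv
Hunk 6: at line 3 remove [dtm,ppqi] add [wdx,boy,znr] -> 10 lines: ajjin uxp mtlg wdx boy znr zach llgd eicz glv
Final line 7: zach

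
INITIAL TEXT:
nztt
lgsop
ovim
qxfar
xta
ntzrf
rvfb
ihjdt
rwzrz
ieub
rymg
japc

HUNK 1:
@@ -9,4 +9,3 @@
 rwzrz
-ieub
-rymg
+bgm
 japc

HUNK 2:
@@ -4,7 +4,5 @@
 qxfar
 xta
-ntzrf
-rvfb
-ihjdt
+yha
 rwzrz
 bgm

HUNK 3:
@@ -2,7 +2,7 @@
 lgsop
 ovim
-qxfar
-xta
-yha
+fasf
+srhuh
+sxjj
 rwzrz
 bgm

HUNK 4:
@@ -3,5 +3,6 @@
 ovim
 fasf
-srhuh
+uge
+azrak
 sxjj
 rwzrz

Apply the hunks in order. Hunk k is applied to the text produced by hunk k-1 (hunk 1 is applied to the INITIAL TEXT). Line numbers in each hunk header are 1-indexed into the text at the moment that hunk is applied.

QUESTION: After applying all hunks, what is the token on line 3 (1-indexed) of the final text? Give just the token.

Hunk 1: at line 9 remove [ieub,rymg] add [bgm] -> 11 lines: nztt lgsop ovim qxfar xta ntzrf rvfb ihjdt rwzrz bgm japc
Hunk 2: at line 4 remove [ntzrf,rvfb,ihjdt] add [yha] -> 9 lines: nztt lgsop ovim qxfar xta yha rwzrz bgm japc
Hunk 3: at line 2 remove [qxfar,xta,yha] add [fasf,srhuh,sxjj] -> 9 lines: nztt lgsop ovim fasf srhuh sxjj rwzrz bgm japc
Hunk 4: at line 3 remove [srhuh] add [uge,azrak] -> 10 lines: nztt lgsop ovim fasf uge azrak sxjj rwzrz bgm japc
Final line 3: ovim

Answer: ovim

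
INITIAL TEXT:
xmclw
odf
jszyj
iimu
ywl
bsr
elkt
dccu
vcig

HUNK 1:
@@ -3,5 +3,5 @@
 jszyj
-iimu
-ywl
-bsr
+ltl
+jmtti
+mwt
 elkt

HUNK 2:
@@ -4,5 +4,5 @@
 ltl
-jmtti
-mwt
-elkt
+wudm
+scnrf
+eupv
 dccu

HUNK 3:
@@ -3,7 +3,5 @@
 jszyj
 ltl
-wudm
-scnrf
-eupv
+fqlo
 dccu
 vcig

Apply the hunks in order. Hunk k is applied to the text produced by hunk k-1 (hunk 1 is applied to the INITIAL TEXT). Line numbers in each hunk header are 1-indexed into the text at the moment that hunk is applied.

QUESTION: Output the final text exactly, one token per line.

Hunk 1: at line 3 remove [iimu,ywl,bsr] add [ltl,jmtti,mwt] -> 9 lines: xmclw odf jszyj ltl jmtti mwt elkt dccu vcig
Hunk 2: at line 4 remove [jmtti,mwt,elkt] add [wudm,scnrf,eupv] -> 9 lines: xmclw odf jszyj ltl wudm scnrf eupv dccu vcig
Hunk 3: at line 3 remove [wudm,scnrf,eupv] add [fqlo] -> 7 lines: xmclw odf jszyj ltl fqlo dccu vcig

Answer: xmclw
odf
jszyj
ltl
fqlo
dccu
vcig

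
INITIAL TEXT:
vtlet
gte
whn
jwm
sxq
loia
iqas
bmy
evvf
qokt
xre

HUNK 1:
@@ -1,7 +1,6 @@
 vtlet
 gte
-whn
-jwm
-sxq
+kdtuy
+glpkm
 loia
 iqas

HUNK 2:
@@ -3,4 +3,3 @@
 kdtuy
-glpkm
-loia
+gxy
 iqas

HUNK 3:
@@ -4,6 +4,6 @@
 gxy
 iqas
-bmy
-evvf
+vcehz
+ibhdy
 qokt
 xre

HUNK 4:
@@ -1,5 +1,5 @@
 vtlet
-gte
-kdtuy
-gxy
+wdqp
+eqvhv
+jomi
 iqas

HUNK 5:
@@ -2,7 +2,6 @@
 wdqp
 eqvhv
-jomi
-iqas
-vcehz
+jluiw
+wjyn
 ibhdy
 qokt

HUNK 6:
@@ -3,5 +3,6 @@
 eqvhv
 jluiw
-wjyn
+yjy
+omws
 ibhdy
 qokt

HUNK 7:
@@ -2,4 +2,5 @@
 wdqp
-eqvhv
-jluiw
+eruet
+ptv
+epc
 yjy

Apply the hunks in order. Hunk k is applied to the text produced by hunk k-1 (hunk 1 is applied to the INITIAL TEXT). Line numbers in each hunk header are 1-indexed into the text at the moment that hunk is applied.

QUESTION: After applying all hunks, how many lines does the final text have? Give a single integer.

Answer: 10

Derivation:
Hunk 1: at line 1 remove [whn,jwm,sxq] add [kdtuy,glpkm] -> 10 lines: vtlet gte kdtuy glpkm loia iqas bmy evvf qokt xre
Hunk 2: at line 3 remove [glpkm,loia] add [gxy] -> 9 lines: vtlet gte kdtuy gxy iqas bmy evvf qokt xre
Hunk 3: at line 4 remove [bmy,evvf] add [vcehz,ibhdy] -> 9 lines: vtlet gte kdtuy gxy iqas vcehz ibhdy qokt xre
Hunk 4: at line 1 remove [gte,kdtuy,gxy] add [wdqp,eqvhv,jomi] -> 9 lines: vtlet wdqp eqvhv jomi iqas vcehz ibhdy qokt xre
Hunk 5: at line 2 remove [jomi,iqas,vcehz] add [jluiw,wjyn] -> 8 lines: vtlet wdqp eqvhv jluiw wjyn ibhdy qokt xre
Hunk 6: at line 3 remove [wjyn] add [yjy,omws] -> 9 lines: vtlet wdqp eqvhv jluiw yjy omws ibhdy qokt xre
Hunk 7: at line 2 remove [eqvhv,jluiw] add [eruet,ptv,epc] -> 10 lines: vtlet wdqp eruet ptv epc yjy omws ibhdy qokt xre
Final line count: 10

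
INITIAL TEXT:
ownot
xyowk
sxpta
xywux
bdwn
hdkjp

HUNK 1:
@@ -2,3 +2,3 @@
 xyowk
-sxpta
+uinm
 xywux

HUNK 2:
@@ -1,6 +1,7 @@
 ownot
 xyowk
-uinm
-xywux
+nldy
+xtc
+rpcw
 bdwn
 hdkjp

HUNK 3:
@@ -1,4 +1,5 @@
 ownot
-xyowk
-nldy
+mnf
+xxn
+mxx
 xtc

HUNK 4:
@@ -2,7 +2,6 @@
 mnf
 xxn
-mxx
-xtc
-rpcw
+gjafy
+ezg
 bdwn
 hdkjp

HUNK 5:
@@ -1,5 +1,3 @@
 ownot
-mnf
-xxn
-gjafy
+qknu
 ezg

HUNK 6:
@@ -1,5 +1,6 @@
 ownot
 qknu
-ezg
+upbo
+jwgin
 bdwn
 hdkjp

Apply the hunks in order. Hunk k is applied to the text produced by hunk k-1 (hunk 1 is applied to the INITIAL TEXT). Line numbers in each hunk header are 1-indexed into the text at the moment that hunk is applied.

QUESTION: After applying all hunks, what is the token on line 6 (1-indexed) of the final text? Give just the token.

Answer: hdkjp

Derivation:
Hunk 1: at line 2 remove [sxpta] add [uinm] -> 6 lines: ownot xyowk uinm xywux bdwn hdkjp
Hunk 2: at line 1 remove [uinm,xywux] add [nldy,xtc,rpcw] -> 7 lines: ownot xyowk nldy xtc rpcw bdwn hdkjp
Hunk 3: at line 1 remove [xyowk,nldy] add [mnf,xxn,mxx] -> 8 lines: ownot mnf xxn mxx xtc rpcw bdwn hdkjp
Hunk 4: at line 2 remove [mxx,xtc,rpcw] add [gjafy,ezg] -> 7 lines: ownot mnf xxn gjafy ezg bdwn hdkjp
Hunk 5: at line 1 remove [mnf,xxn,gjafy] add [qknu] -> 5 lines: ownot qknu ezg bdwn hdkjp
Hunk 6: at line 1 remove [ezg] add [upbo,jwgin] -> 6 lines: ownot qknu upbo jwgin bdwn hdkjp
Final line 6: hdkjp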